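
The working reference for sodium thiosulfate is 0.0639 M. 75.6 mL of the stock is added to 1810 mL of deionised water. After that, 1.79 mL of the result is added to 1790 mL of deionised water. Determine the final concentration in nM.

Overall dilution factor = 24.94 × 1001 = 2.50 × 10⁴.
0.0639 M / 2.50 × 10⁴ = 2.56 × 10⁻⁶ M = 2560 nM.

2560 nM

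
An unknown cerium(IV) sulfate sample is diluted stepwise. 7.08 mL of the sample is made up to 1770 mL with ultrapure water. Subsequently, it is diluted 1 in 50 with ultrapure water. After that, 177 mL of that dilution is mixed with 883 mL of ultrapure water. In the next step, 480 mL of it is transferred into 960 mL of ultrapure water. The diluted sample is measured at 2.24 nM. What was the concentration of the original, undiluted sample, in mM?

Overall dilution factor = 250 × 50 × 5.989 × 3 = 2.25 × 10⁵.
Original = 2.24 nM × 2.25 × 10⁵ = 5.03 × 10⁵ nM = 0.503 mM.

0.503 mM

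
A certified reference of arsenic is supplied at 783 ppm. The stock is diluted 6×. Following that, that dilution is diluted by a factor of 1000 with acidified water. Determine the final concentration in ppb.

130 ppb

Overall dilution factor = 6 × 1000 = 6000.
783 ppm / 6000 = 0.131 ppm = 130 ppb.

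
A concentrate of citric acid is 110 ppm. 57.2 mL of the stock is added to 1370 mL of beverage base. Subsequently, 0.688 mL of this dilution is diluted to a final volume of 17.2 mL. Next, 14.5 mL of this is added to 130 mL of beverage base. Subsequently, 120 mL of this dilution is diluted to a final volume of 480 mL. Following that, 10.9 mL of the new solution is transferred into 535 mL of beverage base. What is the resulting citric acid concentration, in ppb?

0.0883 ppb

Overall dilution factor = 24.95 × 25 × 9.966 × 4 × 50.08 = 1.25 × 10⁶.
110 ppm / 1.25 × 10⁶ = 8.83 × 10⁻⁵ ppm = 0.0883 ppb.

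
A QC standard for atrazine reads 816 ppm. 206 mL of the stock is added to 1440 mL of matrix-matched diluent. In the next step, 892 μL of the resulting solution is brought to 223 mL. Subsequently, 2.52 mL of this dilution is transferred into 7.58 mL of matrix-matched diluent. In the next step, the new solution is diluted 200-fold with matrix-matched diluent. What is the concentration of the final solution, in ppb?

0.510 ppb

Overall dilution factor = 7.990 × 250 × 4.008 × 200 = 1.60 × 10⁶.
816 ppm / 1.60 × 10⁶ = 5.10 × 10⁻⁴ ppm = 0.510 ppb.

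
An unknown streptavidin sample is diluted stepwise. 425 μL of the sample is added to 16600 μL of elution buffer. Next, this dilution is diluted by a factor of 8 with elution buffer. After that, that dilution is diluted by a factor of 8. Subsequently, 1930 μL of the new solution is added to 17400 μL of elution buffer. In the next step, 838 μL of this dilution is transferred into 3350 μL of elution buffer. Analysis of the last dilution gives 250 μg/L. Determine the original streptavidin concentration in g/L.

Overall dilution factor = 40.06 × 8 × 8 × 10.02 × 4.998 = 1.28 × 10⁵.
Original = 250 μg/L × 1.28 × 10⁵ = 3.21 × 10⁷ μg/L = 32.1 g/L.

32.1 g/L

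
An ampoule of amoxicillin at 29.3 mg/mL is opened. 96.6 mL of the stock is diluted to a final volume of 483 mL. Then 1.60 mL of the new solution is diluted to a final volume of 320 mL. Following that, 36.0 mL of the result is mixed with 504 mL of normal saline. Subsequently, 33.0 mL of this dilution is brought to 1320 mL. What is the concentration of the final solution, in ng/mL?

Overall dilution factor = 5 × 200 × 15 × 40 = 6.00 × 10⁵.
29.3 mg/mL / 6.00 × 10⁵ = 4.88 × 10⁻⁵ mg/mL = 48.8 ng/mL.

48.8 ng/mL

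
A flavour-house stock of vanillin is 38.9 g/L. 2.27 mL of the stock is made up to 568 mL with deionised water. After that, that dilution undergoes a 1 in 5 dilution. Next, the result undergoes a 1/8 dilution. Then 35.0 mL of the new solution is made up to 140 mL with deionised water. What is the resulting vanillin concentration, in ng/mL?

972 ng/mL

Overall dilution factor = 250.2 × 5 × 8 × 4 = 4.00 × 10⁴.
38.9 g/L / 4.00 × 10⁴ = 9.72 × 10⁻⁴ g/L = 972 ng/mL.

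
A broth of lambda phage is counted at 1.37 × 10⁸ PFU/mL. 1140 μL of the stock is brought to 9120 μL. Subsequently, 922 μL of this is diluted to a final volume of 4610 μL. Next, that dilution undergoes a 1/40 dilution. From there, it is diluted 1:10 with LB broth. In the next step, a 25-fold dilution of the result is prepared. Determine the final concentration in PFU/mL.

342 PFU/mL

Overall dilution factor = 8 × 5 × 40 × 10 × 25 = 4.00 × 10⁵.
1.37 × 10⁸ PFU/mL / 4.00 × 10⁵ = 342 PFU/mL.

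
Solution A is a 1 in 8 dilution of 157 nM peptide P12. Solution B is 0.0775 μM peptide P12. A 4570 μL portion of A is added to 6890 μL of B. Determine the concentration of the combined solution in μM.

0.0544 μM

C_A = 157 nM / 8 = 19.6 nM.
C_B = 0.0775 μM = 77.5 nM.
C_mix = (C_A·V_A + C_B·V_B)/(V_A + V_B) = (19.6×4570 + 77.5×6890) / 11460 = 54.4 nM = 0.0544 μM.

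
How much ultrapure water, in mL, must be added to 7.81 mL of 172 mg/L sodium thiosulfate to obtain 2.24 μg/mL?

2.24 μg/mL = 2.24 mg/L.
V₂ = C₁V₁/C₂ = 172 × 7.81 / 2.24 = 600 mL.
Diluent to add = V₂ − V₁ = 600 − 7.81 = 592 mL.

592 mL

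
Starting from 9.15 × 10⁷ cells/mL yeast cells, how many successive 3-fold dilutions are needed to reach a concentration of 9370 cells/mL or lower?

Need 3ⁿ ≥ 9765, so n ≥ log(9765)/log(3) = 8.36.
Minimum whole steps: n = 9.

9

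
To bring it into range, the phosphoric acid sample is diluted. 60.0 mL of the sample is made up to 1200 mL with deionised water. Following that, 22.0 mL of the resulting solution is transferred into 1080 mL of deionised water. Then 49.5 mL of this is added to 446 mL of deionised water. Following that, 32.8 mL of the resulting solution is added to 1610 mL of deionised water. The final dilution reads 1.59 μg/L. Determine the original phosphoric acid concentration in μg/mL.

799 μg/mL

Overall dilution factor = 20 × 50.09 × 10.01 × 50.09 = 5.02 × 10⁵.
Original = 1.59 μg/L × 5.02 × 10⁵ = 7.99 × 10⁵ μg/L = 799 μg/mL.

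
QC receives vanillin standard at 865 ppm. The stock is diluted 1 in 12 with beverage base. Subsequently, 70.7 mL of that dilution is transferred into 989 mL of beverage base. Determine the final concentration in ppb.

Overall dilution factor = 12 × 14.99 = 180.
865 ppm / 180 = 4.81 ppm = 4810 ppb.

4810 ppb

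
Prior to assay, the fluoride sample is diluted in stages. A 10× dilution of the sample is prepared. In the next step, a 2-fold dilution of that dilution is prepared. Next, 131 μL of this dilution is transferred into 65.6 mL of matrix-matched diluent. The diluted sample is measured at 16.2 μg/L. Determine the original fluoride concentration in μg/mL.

163 μg/mL

Overall dilution factor = 10 × 2 × 501.8 = 1.00 × 10⁴.
Original = 16.2 μg/L × 1.00 × 10⁴ = 1.63 × 10⁵ μg/L = 163 μg/mL.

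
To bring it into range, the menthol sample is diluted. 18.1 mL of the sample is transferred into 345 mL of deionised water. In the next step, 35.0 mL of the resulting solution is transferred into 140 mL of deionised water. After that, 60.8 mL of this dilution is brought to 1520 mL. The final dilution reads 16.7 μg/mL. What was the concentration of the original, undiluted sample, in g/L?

Overall dilution factor = 20.06 × 5 × 25 = 2508.
Original = 16.7 μg/mL × 2508 = 4.19 × 10⁴ μg/mL = 41.9 g/L.

41.9 g/L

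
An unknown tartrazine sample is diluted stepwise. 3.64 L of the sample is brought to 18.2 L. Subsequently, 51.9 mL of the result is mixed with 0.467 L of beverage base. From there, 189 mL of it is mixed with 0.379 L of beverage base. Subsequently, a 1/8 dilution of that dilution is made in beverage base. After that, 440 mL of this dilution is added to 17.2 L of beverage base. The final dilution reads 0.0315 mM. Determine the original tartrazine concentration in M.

1.52 M

Overall dilution factor = 5 × 9.998 × 3.005 × 8 × 40.09 = 4.82 × 10⁴.
Original = 0.0315 mM × 4.82 × 10⁴ = 1518 mM = 1.52 M.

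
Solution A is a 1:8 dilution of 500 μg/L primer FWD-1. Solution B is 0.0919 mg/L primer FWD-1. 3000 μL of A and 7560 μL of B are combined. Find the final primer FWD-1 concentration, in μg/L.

C_A = 500 μg/L / 8 = 62.5 μg/L.
C_B = 0.0919 mg/L = 91.9 μg/L.
C_mix = (C_A·V_A + C_B·V_B)/(V_A + V_B) = (62.5×3000 + 91.9×7560) / 10560 = 83.5 μg/L.

83.5 μg/L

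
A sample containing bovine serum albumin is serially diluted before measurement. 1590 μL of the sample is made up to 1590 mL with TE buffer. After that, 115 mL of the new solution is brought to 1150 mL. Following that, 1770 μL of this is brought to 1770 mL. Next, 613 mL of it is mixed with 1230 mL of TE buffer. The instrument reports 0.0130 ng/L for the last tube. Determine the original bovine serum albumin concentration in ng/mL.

391 ng/mL

Overall dilution factor = 1000 × 10 × 1000 × 3.007 = 3.01 × 10⁷.
Original = 0.0130 ng/L × 3.01 × 10⁷ = 3.91 × 10⁵ ng/L = 391 ng/mL.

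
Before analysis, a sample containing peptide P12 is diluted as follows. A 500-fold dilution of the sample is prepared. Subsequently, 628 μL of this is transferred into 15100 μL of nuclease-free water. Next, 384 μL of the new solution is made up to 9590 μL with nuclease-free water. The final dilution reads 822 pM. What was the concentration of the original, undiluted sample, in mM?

Overall dilution factor = 500 × 25.04 × 24.97 = 3.13 × 10⁵.
Original = 822 pM × 3.13 × 10⁵ = 2.57 × 10⁸ pM = 0.257 mM.

0.257 mM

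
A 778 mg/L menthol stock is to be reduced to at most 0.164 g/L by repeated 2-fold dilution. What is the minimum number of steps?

Need 2ⁿ ≥ 4.74, so n ≥ log(4.74)/log(2) = 2.25.
Minimum whole steps: n = 3.

3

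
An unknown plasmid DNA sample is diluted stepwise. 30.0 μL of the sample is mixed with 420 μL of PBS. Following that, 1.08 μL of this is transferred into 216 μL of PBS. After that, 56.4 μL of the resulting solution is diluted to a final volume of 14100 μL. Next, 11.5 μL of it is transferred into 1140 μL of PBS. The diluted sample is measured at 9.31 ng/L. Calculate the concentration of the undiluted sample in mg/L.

Overall dilution factor = 15 × 201 × 250 × 100.1 = 7.55 × 10⁷.
Original = 9.31 ng/L × 7.55 × 10⁷ = 7.03 × 10⁸ ng/L = 703 mg/L.

703 mg/L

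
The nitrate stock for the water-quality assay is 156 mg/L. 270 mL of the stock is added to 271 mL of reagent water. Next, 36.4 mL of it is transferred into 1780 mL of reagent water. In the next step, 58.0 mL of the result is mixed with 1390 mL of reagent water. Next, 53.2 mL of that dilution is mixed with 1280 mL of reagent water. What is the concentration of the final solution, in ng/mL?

Overall dilution factor = 2.004 × 49.90 × 24.97 × 25.06 = 6.26 × 10⁴.
156 mg/L / 6.26 × 10⁴ = 2.49 × 10⁻³ mg/L = 2.49 ng/mL.

2.49 ng/mL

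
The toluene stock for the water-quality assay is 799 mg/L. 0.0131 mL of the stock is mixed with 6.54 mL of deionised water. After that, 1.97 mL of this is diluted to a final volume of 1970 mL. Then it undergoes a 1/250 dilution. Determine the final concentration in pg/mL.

6.39 pg/mL

Overall dilution factor = 500.2 × 1000 × 250 = 1.25 × 10⁸.
799 mg/L / 1.25 × 10⁸ = 6.39 × 10⁻⁶ mg/L = 6.39 pg/mL.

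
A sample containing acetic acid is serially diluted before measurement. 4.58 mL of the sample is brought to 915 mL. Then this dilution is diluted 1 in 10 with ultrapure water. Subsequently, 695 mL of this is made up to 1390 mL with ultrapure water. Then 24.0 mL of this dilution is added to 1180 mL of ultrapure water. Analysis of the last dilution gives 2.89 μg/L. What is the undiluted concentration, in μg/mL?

Overall dilution factor = 199.8 × 10 × 2 × 50.17 = 2.00 × 10⁵.
Original = 2.89 μg/L × 2.00 × 10⁵ = 5.79 × 10⁵ μg/L = 579 μg/mL.

579 μg/mL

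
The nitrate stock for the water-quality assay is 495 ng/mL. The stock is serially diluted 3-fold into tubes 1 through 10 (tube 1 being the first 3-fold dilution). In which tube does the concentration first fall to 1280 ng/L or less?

Tube n has concentration 495 ng/mL / 3ⁿ.
Need 3ⁿ ≥ 495 ng/mL / 1280 ng/L = 387, so n ≥ 5.42.
First such tube: n = 6.

tube 6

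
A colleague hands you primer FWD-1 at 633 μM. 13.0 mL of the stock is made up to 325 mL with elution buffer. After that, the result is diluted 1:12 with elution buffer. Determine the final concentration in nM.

2110 nM

Overall dilution factor = 25 × 12 = 300.
633 μM / 300 = 2.11 μM = 2110 nM.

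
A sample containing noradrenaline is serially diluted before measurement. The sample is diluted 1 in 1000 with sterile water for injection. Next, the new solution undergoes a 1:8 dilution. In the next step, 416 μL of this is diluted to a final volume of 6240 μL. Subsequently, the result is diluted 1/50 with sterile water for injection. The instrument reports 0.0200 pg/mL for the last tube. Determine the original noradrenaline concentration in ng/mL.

120 ng/mL

Overall dilution factor = 1000 × 8 × 15 × 50 = 6.00 × 10⁶.
Original = 0.0200 pg/mL × 6.00 × 10⁶ = 1.20 × 10⁵ pg/mL = 120 ng/mL.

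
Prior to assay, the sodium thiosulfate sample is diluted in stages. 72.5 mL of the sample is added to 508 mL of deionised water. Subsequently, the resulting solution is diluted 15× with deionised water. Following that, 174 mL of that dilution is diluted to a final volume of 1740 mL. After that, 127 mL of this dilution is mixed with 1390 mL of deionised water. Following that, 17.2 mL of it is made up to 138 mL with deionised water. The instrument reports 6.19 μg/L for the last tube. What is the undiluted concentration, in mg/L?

712 mg/L

Overall dilution factor = 8.007 × 15 × 10 × 11.94 × 8.023 = 1.15 × 10⁵.
Original = 6.19 μg/L × 1.15 × 10⁵ = 7.12 × 10⁵ μg/L = 712 mg/L.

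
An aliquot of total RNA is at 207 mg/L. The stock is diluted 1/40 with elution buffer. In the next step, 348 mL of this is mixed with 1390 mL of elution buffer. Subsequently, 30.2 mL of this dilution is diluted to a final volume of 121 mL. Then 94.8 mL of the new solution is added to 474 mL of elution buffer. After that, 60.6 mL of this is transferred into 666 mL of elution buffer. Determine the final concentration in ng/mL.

Overall dilution factor = 40 × 4.994 × 4.007 × 6 × 11.99 = 5.76 × 10⁴.
207 mg/L / 5.76 × 10⁴ = 3.59 × 10⁻³ mg/L = 3.59 ng/mL.

3.59 ng/mL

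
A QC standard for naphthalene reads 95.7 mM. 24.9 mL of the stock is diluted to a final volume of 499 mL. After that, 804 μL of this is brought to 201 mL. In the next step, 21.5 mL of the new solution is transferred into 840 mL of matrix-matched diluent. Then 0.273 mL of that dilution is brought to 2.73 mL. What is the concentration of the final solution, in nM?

Overall dilution factor = 20.04 × 250 × 40.07 × 10 = 2.01 × 10⁶.
95.7 mM / 2.01 × 10⁶ = 4.77 × 10⁻⁵ mM = 47.7 nM.

47.7 nM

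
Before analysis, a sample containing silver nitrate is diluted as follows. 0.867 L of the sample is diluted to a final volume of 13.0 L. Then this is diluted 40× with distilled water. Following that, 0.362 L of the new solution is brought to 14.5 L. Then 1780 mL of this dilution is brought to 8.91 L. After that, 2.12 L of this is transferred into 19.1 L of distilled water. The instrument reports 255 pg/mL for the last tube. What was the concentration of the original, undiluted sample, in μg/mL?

307 μg/mL

Overall dilution factor = 14.99 × 40 × 40.06 × 5.006 × 10.01 = 1.20 × 10⁶.
Original = 255 pg/mL × 1.20 × 10⁶ = 3.07 × 10⁸ pg/mL = 307 μg/mL.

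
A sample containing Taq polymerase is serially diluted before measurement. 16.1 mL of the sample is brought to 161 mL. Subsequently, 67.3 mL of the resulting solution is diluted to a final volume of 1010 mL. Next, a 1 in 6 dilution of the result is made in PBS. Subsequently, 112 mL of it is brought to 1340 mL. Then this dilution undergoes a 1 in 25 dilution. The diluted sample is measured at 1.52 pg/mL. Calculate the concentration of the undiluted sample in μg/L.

409 μg/L

Overall dilution factor = 10 × 15.01 × 6 × 11.96 × 25 = 2.69 × 10⁵.
Original = 1.52 pg/mL × 2.69 × 10⁵ = 4.09 × 10⁵ pg/mL = 409 μg/L.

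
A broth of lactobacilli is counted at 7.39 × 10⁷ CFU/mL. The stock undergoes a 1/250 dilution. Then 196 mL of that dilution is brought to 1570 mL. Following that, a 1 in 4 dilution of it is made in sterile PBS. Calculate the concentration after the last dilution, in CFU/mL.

Overall dilution factor = 250 × 8.010 × 4 = 8010.
7.39 × 10⁷ CFU/mL / 8010 = 9230 CFU/mL.

9230 CFU/mL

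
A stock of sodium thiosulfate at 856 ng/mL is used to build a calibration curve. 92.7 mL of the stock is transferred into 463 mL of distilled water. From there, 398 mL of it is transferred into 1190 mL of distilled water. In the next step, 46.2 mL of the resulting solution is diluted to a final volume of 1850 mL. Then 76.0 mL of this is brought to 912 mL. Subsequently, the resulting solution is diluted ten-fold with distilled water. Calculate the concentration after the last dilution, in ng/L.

7.45 ng/L

Overall dilution factor = 5.995 × 3.990 × 40.04 × 12 × 10 = 1.15 × 10⁵.
856 ng/mL / 1.15 × 10⁵ = 7.45 × 10⁻³ ng/mL = 7.45 ng/L.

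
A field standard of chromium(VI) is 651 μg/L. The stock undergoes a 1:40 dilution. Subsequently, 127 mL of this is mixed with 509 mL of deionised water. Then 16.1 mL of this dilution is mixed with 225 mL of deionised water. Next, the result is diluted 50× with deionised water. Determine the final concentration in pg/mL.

Overall dilution factor = 40 × 5.008 × 14.98 × 50 = 1.50 × 10⁵.
651 μg/L / 1.50 × 10⁵ = 4.34 × 10⁻³ μg/L = 4.34 pg/mL.

4.34 pg/mL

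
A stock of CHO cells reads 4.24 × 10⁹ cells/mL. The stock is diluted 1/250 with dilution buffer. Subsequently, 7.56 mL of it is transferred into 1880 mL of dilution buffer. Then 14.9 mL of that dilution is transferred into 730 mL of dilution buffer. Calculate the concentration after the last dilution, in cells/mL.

Overall dilution factor = 250 × 249.7 × 49.99 = 3.12 × 10⁶.
4.24 × 10⁹ cells/mL / 3.12 × 10⁶ = 1360 cells/mL.

1360 cells/mL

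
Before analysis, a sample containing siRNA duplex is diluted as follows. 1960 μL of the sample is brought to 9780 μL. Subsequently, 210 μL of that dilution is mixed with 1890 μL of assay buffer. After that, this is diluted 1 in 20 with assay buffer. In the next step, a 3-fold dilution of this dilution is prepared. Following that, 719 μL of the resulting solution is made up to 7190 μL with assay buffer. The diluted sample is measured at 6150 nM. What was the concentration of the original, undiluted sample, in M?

Overall dilution factor = 4.990 × 10 × 20 × 3 × 10 = 2.99 × 10⁴.
Original = 6150 nM × 2.99 × 10⁴ = 1.84 × 10⁸ nM = 0.184 M.

0.184 M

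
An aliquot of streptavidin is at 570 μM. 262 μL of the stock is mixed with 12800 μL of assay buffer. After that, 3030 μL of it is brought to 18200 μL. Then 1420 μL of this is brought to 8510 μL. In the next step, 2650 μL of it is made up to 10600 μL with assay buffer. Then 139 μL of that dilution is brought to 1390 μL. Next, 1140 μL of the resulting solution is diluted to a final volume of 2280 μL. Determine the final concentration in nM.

3.97 nM

Overall dilution factor = 49.85 × 6.007 × 5.993 × 4 × 10 × 2 = 1.44 × 10⁵.
570 μM / 1.44 × 10⁵ = 3.97 × 10⁻³ μM = 3.97 nM.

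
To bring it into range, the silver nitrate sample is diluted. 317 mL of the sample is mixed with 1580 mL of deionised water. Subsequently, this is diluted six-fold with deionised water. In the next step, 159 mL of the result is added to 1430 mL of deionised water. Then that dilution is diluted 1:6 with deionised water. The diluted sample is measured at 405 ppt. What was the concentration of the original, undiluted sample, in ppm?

0.872 ppm

Overall dilution factor = 5.984 × 6 × 9.994 × 6 = 2153.
Original = 405 ppt × 2153 = 8.72 × 10⁵ ppt = 0.872 ppm.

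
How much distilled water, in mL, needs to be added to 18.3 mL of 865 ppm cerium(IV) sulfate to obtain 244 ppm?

46.6 mL

V₂ = C₁V₁/C₂ = 865 × 18.3 / 244 = 64.9 mL.
Diluent to add = V₂ − V₁ = 64.9 − 18.3 = 46.6 mL.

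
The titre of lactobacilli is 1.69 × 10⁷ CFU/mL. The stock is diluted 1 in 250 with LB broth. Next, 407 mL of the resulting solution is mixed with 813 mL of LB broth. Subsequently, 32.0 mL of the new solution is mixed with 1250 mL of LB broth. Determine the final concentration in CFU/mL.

Overall dilution factor = 250 × 2.998 × 40.06 = 3.00 × 10⁴.
1.69 × 10⁷ CFU/mL / 3.00 × 10⁴ = 563 CFU/mL.

563 CFU/mL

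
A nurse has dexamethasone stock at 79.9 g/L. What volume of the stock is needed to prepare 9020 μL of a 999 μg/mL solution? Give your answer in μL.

999 μg/mL = 0.999 g/L.
V₁ = C₂V₂/C₁ = 0.999 × 9020 / 79.9 = 113 μL.

113 μL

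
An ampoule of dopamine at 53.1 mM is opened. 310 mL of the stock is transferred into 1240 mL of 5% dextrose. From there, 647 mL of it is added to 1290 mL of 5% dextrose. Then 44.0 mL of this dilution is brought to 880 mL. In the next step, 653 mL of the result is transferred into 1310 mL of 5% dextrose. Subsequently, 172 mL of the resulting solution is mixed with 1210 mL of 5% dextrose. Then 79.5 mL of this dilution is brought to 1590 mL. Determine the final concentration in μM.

Overall dilution factor = 5 × 2.994 × 20 × 3.006 × 8.035 × 20 = 1.45 × 10⁵.
53.1 mM / 1.45 × 10⁵ = 3.67 × 10⁻⁴ mM = 0.367 μM.

0.367 μM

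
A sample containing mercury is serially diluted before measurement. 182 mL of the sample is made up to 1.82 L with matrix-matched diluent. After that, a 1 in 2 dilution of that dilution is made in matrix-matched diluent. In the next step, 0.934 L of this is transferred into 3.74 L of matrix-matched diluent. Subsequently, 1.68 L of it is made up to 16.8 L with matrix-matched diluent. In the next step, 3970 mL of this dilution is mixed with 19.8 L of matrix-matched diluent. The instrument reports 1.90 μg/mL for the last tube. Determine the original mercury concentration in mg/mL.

11.4 mg/mL

Overall dilution factor = 10 × 2 × 5.004 × 10 × 5.987 = 5993.
Original = 1.90 μg/mL × 5993 = 1.14 × 10⁴ μg/mL = 11.4 mg/mL.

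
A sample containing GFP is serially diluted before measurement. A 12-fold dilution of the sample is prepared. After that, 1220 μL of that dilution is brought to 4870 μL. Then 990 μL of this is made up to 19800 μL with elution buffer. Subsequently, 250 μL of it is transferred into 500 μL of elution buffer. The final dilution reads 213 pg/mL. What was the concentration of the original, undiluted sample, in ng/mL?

612 ng/mL

Overall dilution factor = 12 × 3.992 × 20 × 3 = 2874.
Original = 213 pg/mL × 2874 = 6.12 × 10⁵ pg/mL = 612 ng/mL.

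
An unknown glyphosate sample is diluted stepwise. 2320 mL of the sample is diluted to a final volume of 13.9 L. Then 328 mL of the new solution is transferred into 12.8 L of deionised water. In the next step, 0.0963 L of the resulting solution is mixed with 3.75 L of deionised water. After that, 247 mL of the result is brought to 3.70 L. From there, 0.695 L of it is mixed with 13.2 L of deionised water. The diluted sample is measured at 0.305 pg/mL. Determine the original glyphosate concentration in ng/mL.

Overall dilution factor = 5.991 × 40.02 × 39.94 × 14.98 × 19.99 = 2.87 × 10⁶.
Original = 0.305 pg/mL × 2.87 × 10⁶ = 8.75 × 10⁵ pg/mL = 875 ng/mL.

875 ng/mL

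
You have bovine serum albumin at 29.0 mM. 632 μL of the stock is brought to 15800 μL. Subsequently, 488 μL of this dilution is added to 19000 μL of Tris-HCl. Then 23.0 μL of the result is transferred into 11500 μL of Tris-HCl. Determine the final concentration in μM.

Overall dilution factor = 25 × 39.93 × 501 = 5.00 × 10⁵.
29.0 mM / 5.00 × 10⁵ = 5.80 × 10⁻⁵ mM = 0.0580 μM.

0.0580 μM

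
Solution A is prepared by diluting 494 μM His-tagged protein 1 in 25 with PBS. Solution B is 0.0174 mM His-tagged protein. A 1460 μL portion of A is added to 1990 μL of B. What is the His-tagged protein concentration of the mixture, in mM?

C_A = 494 μM / 25 = 19.8 μM.
C_B = 0.0174 mM = 17.4 μM.
C_mix = (C_A·V_A + C_B·V_B)/(V_A + V_B) = (19.8×1460 + 17.4×1990) / 3450 = 18.4 μM = 0.0184 mM.

0.0184 mM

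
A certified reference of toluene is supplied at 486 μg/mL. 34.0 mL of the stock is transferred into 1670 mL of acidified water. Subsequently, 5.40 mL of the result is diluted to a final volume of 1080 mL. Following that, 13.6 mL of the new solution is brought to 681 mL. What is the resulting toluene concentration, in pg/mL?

Overall dilution factor = 50.12 × 200 × 50.07 = 5.02 × 10⁵.
486 μg/mL / 5.02 × 10⁵ = 9.68 × 10⁻⁴ μg/mL = 968 pg/mL.

968 pg/mL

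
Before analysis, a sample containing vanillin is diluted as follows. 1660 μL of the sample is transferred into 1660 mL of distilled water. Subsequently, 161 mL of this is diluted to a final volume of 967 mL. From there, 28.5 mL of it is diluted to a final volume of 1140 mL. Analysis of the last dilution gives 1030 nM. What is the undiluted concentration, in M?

Overall dilution factor = 1001 × 6.006 × 40 = 2.40 × 10⁵.
Original = 1030 nM × 2.40 × 10⁵ = 2.48 × 10⁸ nM = 0.248 M.

0.248 M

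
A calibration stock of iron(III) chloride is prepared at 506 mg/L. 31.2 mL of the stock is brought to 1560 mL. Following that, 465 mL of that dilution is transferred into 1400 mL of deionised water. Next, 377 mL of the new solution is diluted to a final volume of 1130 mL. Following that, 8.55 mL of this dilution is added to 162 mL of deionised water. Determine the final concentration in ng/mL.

Overall dilution factor = 50 × 4.011 × 2.997 × 19.95 = 1.20 × 10⁴.
506 mg/L / 1.20 × 10⁴ = 0.0422 mg/L = 42.2 ng/mL.

42.2 ng/mL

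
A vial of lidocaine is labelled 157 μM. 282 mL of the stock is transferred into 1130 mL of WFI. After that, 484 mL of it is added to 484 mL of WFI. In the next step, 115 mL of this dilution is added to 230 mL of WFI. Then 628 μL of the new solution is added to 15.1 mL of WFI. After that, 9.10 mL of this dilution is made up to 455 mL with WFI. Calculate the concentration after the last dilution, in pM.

4170 pM

Overall dilution factor = 5.007 × 2 × 3 × 25.04 × 50 = 3.76 × 10⁴.
157 μM / 3.76 × 10⁴ = 4.17 × 10⁻³ μM = 4170 pM.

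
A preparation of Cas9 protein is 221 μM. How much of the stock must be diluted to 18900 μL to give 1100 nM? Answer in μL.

94.1 μL

1100 nM = 1.10 μM.
V₁ = C₂V₂/C₁ = 1.10 × 18900 / 221 = 94.1 μL.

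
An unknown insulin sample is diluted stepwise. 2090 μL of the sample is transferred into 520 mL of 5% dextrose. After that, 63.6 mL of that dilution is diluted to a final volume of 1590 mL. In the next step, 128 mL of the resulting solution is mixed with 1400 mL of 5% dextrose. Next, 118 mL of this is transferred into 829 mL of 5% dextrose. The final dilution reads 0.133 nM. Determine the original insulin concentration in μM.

Overall dilution factor = 249.8 × 25 × 11.94 × 8.025 = 5.98 × 10⁵.
Original = 0.133 nM × 5.98 × 10⁵ = 7.96 × 10⁴ nM = 79.6 μM.

79.6 μM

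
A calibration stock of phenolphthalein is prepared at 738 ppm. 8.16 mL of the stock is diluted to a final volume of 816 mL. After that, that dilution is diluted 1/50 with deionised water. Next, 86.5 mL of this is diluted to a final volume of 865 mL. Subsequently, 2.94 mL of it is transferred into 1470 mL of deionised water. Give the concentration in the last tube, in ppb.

0.0295 ppb

Overall dilution factor = 100 × 50 × 10 × 501 = 2.50 × 10⁷.
738 ppm / 2.50 × 10⁷ = 2.95 × 10⁻⁵ ppm = 0.0295 ppb.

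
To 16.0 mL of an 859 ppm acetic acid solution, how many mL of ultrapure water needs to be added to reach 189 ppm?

56.7 mL

V₂ = C₁V₁/C₂ = 859 × 16.0 / 189 = 72.7 mL.
Diluent to add = V₂ − V₁ = 72.7 − 16.0 = 56.7 mL.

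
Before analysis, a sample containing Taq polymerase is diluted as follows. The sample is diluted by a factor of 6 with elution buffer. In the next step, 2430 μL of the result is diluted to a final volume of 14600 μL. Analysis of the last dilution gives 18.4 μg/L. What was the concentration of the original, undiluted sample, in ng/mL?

663 ng/mL

Overall dilution factor = 6 × 6.008 = 36.0.
Original = 18.4 μg/L × 36.0 = 663 μg/L = 663 ng/mL.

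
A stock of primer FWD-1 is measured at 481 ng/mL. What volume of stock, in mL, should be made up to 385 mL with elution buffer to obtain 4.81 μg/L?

3.85 mL

4.81 μg/L = 4.81 ng/mL.
V₁ = C₂V₂/C₁ = 4.81 × 385 / 481 = 3.85 mL.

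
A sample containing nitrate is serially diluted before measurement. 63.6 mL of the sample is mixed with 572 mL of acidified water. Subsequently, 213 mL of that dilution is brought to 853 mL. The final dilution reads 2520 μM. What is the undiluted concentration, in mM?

101 mM

Overall dilution factor = 9.994 × 4.005 = 40.0.
Original = 2520 μM × 40.0 = 1.01 × 10⁵ μM = 101 mM.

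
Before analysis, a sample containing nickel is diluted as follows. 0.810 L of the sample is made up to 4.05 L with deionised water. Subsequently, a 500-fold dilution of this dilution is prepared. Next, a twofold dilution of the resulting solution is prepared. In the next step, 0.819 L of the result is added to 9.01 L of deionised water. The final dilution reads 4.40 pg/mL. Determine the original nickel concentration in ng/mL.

264 ng/mL

Overall dilution factor = 5 × 500 × 2 × 12.00 = 6.00 × 10⁴.
Original = 4.40 pg/mL × 6.00 × 10⁴ = 2.64 × 10⁵ pg/mL = 264 ng/mL.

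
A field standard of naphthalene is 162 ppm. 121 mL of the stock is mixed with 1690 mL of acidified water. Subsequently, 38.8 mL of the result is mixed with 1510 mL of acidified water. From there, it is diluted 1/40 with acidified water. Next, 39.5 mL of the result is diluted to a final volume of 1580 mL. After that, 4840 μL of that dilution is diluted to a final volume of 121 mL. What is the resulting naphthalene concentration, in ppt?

6.78 ppt

Overall dilution factor = 14.97 × 39.92 × 40 × 40 × 25 = 2.39 × 10⁷.
162 ppm / 2.39 × 10⁷ = 6.78 × 10⁻⁶ ppm = 6.78 ppt.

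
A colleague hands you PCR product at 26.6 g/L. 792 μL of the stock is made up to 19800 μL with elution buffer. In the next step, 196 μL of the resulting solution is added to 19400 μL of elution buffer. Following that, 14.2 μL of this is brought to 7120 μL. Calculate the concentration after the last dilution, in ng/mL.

Overall dilution factor = 25 × 99.98 × 501.4 = 1.25 × 10⁶.
26.6 g/L / 1.25 × 10⁶ = 2.12 × 10⁻⁵ g/L = 21.2 ng/mL.

21.2 ng/mL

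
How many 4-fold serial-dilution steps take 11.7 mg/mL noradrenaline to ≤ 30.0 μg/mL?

5

Need 4ⁿ ≥ 390, so n ≥ log(390)/log(4) = 4.30.
Minimum whole steps: n = 5.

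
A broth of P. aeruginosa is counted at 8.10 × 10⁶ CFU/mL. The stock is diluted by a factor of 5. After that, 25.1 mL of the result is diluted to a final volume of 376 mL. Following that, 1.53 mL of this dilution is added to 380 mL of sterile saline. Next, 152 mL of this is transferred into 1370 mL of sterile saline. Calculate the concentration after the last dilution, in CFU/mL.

Overall dilution factor = 5 × 14.98 × 249.4 × 10.01 = 1.87 × 10⁵.
8.10 × 10⁶ CFU/mL / 1.87 × 10⁵ = 43.3 CFU/mL.

43.3 CFU/mL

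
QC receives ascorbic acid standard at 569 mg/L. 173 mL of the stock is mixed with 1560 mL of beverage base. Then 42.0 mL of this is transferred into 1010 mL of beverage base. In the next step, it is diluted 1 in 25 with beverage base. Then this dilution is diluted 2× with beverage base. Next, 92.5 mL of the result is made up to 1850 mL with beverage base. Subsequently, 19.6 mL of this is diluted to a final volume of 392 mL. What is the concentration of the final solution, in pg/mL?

113 pg/mL

Overall dilution factor = 10.02 × 25.05 × 25 × 2 × 20 × 20 = 5.02 × 10⁶.
569 mg/L / 5.02 × 10⁶ = 1.13 × 10⁻⁴ mg/L = 113 pg/mL.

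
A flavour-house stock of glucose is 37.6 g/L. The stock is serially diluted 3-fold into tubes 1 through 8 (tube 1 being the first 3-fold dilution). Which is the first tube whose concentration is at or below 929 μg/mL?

tube 4

Tube n has concentration 37.6 g/L / 3ⁿ.
Need 3ⁿ ≥ 37.6 g/L / 929 μg/mL = 40.5, so n ≥ 3.37.
First such tube: n = 4.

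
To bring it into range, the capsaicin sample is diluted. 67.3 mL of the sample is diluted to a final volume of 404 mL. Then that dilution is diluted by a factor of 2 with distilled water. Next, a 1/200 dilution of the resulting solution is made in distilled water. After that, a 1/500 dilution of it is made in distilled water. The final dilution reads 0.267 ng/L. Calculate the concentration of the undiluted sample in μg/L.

321 μg/L

Overall dilution factor = 6.003 × 2 × 200 × 500 = 1.20 × 10⁶.
Original = 0.267 ng/L × 1.20 × 10⁶ = 3.21 × 10⁵ ng/L = 321 μg/L.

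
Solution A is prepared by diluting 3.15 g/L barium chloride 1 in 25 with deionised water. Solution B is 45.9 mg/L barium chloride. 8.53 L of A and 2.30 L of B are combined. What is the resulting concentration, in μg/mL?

109 μg/mL

C_A = 3.15 g/L / 25 = 0.126 g/L.
C_B = 45.9 mg/L = 0.0459 g/L.
C_mix = (C_A·V_A + C_B·V_B)/(V_A + V_B) = (0.126×8.53 + 0.0459×2.30) / 10.83 = 0.109 g/L = 109 μg/mL.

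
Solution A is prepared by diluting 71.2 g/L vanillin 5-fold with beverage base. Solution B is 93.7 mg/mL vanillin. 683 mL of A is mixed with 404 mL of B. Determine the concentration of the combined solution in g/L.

C_A = 71.2 g/L / 5 = 14.2 g/L.
C_B = 93.7 mg/mL = 93.7 g/L.
C_mix = (C_A·V_A + C_B·V_B)/(V_A + V_B) = (14.2×683 + 93.7×404) / 1087 = 43.8 g/L.

43.8 g/L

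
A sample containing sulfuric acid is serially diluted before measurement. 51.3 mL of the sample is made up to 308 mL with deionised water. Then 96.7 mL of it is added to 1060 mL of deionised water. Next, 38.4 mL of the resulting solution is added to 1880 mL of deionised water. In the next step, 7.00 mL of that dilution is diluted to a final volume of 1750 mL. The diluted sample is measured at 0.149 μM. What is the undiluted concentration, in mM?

134 mM

Overall dilution factor = 6.004 × 11.96 × 49.96 × 250 = 8.97 × 10⁵.
Original = 0.149 μM × 8.97 × 10⁵ = 1.34 × 10⁵ μM = 134 mM.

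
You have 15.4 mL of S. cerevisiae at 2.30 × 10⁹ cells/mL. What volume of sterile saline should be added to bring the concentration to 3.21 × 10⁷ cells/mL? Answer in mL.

V₂ = C₁V₁/C₂ = 2.30 × 10⁹ × 15.4 / 3.21 × 10⁷ = 1103 mL.
Diluent to add = V₂ − V₁ = 1103 − 15.4 = 1090 mL.

1090 mL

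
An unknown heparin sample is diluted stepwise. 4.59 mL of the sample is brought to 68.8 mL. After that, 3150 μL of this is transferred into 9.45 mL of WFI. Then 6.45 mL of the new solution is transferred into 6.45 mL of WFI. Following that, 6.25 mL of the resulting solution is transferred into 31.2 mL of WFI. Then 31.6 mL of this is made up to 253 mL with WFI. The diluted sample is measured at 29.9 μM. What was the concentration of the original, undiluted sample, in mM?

Overall dilution factor = 14.99 × 4 × 2 × 5.992 × 8.006 = 5753.
Original = 29.9 μM × 5753 = 1.72 × 10⁵ μM = 172 mM.

172 mM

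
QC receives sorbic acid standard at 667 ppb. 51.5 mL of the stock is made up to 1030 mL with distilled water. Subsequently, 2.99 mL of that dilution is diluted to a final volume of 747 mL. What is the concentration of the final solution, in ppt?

Overall dilution factor = 20 × 249.8 = 4997.
667 ppb / 4997 = 0.133 ppb = 133 ppt.

133 ppt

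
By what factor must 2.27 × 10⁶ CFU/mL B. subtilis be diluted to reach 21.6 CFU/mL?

1.05 × 10⁵

Factor = C₀/C_target = 2.27 × 10⁶ CFU/mL / 21.6 CFU/mL = 1.05 × 10⁵.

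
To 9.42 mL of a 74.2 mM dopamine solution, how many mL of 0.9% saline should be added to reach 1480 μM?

1480 μM = 1.48 mM.
V₂ = C₁V₁/C₂ = 74.2 × 9.42 / 1.48 = 472 mL.
Diluent to add = V₂ − V₁ = 472 − 9.42 = 463 mL.

463 mL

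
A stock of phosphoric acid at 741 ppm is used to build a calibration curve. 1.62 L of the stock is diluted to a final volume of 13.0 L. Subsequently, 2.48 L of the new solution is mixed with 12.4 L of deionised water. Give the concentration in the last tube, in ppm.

15.4 ppm

Overall dilution factor = 8.025 × 6 = 48.1.
741 ppm / 48.1 = 15.4 ppm.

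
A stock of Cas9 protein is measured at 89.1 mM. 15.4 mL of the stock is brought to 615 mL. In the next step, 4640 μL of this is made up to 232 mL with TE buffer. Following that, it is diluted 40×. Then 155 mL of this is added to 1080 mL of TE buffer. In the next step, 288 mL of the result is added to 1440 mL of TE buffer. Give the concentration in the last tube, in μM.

0.0233 μM

Overall dilution factor = 39.94 × 50 × 40 × 7.968 × 6 = 3.82 × 10⁶.
89.1 mM / 3.82 × 10⁶ = 2.33 × 10⁻⁵ mM = 0.0233 μM.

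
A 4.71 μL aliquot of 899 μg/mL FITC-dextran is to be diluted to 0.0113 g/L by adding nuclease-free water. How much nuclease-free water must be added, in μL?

370 μL

0.0113 g/L = 11.3 μg/mL.
V₂ = C₁V₁/C₂ = 899 × 4.71 / 11.3 = 375 μL.
Diluent to add = V₂ − V₁ = 375 − 4.71 = 370 μL.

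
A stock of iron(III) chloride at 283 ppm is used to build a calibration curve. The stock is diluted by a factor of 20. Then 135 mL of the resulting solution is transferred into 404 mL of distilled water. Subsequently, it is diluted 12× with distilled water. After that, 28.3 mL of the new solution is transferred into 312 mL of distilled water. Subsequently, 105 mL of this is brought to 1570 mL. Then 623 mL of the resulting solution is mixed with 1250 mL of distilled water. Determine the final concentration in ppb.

0.546 ppb

Overall dilution factor = 20 × 3.993 × 12 × 12.02 × 14.95 × 3.006 = 5.18 × 10⁵.
283 ppm / 5.18 × 10⁵ = 5.46 × 10⁻⁴ ppm = 0.546 ppb.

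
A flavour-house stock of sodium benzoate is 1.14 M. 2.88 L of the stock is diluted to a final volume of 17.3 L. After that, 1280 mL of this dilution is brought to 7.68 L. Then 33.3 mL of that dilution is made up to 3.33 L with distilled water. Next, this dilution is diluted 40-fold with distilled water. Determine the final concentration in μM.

Overall dilution factor = 6.007 × 6 × 100 × 40 = 1.44 × 10⁵.
1.14 M / 1.44 × 10⁵ = 7.91 × 10⁻⁶ M = 7.91 μM.

7.91 μM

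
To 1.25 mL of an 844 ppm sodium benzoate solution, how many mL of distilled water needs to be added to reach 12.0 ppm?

86.7 mL

V₂ = C₁V₁/C₂ = 844 × 1.25 / 12.0 = 87.9 mL.
Diluent to add = V₂ − V₁ = 87.9 − 1.25 = 86.7 mL.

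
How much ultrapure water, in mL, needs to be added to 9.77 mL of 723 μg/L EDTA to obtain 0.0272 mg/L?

0.0272 mg/L = 27.2 μg/L.
V₂ = C₁V₁/C₂ = 723 × 9.77 / 27.2 = 260 mL.
Diluent to add = V₂ − V₁ = 260 − 9.77 = 250 mL.

250 mL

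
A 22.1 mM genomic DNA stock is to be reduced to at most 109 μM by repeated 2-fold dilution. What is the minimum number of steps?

8

Need 2ⁿ ≥ 203, so n ≥ log(203)/log(2) = 7.66.
Minimum whole steps: n = 8.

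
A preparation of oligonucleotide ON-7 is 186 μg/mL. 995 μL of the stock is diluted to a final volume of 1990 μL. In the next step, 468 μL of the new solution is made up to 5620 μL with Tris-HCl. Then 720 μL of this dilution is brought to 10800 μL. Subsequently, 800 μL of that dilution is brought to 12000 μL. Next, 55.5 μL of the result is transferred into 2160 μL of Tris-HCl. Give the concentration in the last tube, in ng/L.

Overall dilution factor = 2 × 12.01 × 15 × 15 × 39.92 = 2.16 × 10⁵.
186 μg/mL / 2.16 × 10⁵ = 8.62 × 10⁻⁴ μg/mL = 862 ng/L.

862 ng/L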